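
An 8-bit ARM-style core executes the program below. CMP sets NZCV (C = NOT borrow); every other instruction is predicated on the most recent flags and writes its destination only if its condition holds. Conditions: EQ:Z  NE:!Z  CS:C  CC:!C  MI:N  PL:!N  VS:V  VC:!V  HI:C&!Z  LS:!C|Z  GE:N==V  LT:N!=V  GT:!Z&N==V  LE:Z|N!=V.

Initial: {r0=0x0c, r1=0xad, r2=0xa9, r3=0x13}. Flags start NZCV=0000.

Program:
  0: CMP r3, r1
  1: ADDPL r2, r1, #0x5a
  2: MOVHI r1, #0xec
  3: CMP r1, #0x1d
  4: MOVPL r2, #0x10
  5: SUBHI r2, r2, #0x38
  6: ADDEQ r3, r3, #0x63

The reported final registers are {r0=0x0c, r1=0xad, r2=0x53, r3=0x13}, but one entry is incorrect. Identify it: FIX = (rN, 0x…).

FIX = (r2, 0xcf)

[0] flags=0000 → (cmp)
[1] flags=0000 PL?T → r2=0x07
[2] flags=0000 HI?F → skip
[3] flags=1010 → (cmp)
[4] flags=1010 PL?F → skip
[5] flags=1010 HI?T → r2=0xcf
[6] flags=1010 EQ?F → skip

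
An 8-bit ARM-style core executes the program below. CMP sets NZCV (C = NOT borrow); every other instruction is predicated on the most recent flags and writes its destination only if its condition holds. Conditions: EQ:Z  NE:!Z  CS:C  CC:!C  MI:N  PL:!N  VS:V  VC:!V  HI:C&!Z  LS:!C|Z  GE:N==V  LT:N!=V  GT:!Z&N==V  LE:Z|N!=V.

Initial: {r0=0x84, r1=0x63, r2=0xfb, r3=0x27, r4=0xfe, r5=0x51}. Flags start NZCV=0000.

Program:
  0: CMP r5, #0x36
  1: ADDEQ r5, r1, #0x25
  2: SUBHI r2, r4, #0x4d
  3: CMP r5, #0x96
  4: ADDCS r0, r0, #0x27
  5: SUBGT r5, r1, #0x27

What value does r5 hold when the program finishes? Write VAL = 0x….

VAL = 0x3c

0: ✓ CMP  NZCV=0010
1: · ADDEQ
2: ✓ SUBHI  r2←0xb1
3: ✓ CMP  NZCV=1001
4: · ADDCS
5: ✓ SUBGT  r5←0x3c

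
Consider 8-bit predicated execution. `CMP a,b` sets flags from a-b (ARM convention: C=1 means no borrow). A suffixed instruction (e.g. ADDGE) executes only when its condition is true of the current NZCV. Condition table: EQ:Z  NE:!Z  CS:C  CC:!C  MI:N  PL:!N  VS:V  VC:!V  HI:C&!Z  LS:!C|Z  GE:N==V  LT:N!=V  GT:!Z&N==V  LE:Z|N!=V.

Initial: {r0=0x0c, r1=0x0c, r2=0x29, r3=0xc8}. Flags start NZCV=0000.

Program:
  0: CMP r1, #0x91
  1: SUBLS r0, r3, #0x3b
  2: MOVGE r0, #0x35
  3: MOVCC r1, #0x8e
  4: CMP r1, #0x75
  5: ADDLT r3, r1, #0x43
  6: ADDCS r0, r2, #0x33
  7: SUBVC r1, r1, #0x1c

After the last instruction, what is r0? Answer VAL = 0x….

[0] flags=0000 → (cmp)
[1] flags=0000 LS?T → r0=0x8d
[2] flags=0000 GE?T → r0=0x35
[3] flags=0000 CC?T → r1=0x8e
[4] flags=0011 → (cmp)
[5] flags=0011 LT?T → r3=0xd1
[6] flags=0011 CS?T → r0=0x5c
[7] flags=0011 VC?F → skip

VAL = 0x5c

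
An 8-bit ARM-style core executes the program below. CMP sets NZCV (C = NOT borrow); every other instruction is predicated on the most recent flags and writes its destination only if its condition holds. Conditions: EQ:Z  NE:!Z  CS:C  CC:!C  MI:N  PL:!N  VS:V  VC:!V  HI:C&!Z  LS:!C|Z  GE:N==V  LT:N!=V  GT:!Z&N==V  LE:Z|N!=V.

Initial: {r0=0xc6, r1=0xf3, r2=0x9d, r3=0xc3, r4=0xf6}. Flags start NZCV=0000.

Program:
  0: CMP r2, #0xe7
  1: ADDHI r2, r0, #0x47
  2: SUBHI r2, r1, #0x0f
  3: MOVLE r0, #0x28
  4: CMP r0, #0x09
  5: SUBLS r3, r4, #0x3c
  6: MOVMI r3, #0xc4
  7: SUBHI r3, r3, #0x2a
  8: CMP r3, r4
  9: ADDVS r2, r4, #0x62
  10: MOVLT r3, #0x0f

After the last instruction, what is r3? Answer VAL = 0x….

[0] flags=1000 → (cmp)
[1] flags=1000 HI?F → skip
[2] flags=1000 HI?F → skip
[3] flags=1000 LE?T → r0=0x28
[4] flags=0010 → (cmp)
[5] flags=0010 LS?F → skip
[6] flags=0010 MI?F → skip
[7] flags=0010 HI?T → r3=0x99
[8] flags=1000 → (cmp)
[9] flags=1000 VS?F → skip
[10] flags=1000 LT?T → r3=0x0f

VAL = 0x0f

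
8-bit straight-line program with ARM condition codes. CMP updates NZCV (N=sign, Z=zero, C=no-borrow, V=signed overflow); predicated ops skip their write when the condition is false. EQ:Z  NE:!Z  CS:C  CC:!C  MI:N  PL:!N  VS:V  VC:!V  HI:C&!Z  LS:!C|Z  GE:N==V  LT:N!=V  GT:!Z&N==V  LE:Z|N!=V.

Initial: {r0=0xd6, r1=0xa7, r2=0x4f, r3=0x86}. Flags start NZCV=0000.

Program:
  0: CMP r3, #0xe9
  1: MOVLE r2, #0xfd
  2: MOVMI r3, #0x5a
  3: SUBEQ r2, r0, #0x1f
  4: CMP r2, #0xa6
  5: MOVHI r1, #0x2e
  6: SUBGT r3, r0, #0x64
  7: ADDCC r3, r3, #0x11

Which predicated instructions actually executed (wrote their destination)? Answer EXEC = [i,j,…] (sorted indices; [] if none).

EXEC = [1,2,5,6]

[0] flags=1000 → (cmp)
[1] flags=1000 LE?T → r2=0xfd
[2] flags=1000 MI?T → r3=0x5a
[3] flags=1000 EQ?F → skip
[4] flags=0010 → (cmp)
[5] flags=0010 HI?T → r1=0x2e
[6] flags=0010 GT?T → r3=0x72
[7] flags=0010 CC?F → skip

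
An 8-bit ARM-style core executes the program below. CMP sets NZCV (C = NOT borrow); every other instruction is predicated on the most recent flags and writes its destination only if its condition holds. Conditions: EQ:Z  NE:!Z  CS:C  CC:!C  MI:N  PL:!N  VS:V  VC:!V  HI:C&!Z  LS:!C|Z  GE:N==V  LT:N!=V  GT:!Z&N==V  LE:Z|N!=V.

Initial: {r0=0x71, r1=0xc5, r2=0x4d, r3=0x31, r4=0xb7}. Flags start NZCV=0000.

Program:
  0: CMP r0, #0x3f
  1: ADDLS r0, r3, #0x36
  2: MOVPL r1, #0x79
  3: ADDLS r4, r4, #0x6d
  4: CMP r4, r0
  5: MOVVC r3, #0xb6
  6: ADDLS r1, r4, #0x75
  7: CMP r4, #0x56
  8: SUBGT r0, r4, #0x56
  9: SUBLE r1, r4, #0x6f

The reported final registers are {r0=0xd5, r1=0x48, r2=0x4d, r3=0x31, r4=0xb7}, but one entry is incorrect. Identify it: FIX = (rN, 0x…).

FIX = (r0, 0x71)

0: ✓ CMP  NZCV=0010
1: · ADDLS
2: ✓ MOVPL  r1←0x79
3: · ADDLS
4: ✓ CMP  NZCV=0011
5: · MOVVC
6: · ADDLS
7: ✓ CMP  NZCV=0011
8: · SUBGT
9: ✓ SUBLE  r1←0x48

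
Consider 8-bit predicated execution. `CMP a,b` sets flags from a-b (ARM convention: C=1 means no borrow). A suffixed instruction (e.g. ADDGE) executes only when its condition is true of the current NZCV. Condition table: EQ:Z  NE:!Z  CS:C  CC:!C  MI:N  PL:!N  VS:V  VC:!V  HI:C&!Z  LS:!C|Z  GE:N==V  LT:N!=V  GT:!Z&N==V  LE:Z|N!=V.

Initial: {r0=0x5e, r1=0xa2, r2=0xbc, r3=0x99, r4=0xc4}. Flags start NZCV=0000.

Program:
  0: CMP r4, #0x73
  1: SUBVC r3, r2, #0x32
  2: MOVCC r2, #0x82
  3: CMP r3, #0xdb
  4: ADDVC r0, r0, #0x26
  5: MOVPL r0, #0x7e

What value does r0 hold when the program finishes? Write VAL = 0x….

0: ✓ CMP  NZCV=0011
1: · SUBVC
2: · MOVCC
3: ✓ CMP  NZCV=1000
4: ✓ ADDVC  r0←0x84
5: · MOVPL

VAL = 0x84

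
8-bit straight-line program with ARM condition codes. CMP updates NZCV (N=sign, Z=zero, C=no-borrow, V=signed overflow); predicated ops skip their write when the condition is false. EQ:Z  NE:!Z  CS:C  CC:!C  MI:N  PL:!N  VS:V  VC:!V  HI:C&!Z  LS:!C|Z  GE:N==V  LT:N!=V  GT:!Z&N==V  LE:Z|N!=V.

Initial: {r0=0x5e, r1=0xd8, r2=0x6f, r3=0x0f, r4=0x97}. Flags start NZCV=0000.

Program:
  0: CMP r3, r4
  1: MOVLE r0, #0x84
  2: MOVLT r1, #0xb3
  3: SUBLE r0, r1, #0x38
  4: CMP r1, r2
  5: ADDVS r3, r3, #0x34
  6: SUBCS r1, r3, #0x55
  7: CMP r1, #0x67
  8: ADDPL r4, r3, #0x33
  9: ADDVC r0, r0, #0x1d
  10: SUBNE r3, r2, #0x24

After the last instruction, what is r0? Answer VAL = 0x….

VAL = 0x7b

[0] flags=0000 → (cmp)
[1] flags=0000 LE?F → skip
[2] flags=0000 LT?F → skip
[3] flags=0000 LE?F → skip
[4] flags=0011 → (cmp)
[5] flags=0011 VS?T → r3=0x43
[6] flags=0011 CS?T → r1=0xee
[7] flags=1010 → (cmp)
[8] flags=1010 PL?F → skip
[9] flags=1010 VC?T → r0=0x7b
[10] flags=1010 NE?T → r3=0x4b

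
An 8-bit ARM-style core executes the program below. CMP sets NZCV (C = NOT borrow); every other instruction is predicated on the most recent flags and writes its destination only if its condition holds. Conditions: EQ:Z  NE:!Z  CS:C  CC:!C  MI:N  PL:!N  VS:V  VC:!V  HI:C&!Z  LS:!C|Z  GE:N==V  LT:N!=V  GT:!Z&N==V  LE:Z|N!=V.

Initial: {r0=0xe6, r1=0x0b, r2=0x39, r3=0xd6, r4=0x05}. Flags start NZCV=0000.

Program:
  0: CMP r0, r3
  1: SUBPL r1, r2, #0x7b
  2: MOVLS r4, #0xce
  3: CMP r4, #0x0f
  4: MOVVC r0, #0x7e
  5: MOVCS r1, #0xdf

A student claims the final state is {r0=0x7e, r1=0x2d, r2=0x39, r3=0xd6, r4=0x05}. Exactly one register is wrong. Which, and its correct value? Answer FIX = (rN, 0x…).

FIX = (r1, 0xbe)

0: ✓ CMP  NZCV=0010
1: ✓ SUBPL  r1←0xbe
2: · MOVLS
3: ✓ CMP  NZCV=1000
4: ✓ MOVVC  r0←0x7e
5: · MOVCS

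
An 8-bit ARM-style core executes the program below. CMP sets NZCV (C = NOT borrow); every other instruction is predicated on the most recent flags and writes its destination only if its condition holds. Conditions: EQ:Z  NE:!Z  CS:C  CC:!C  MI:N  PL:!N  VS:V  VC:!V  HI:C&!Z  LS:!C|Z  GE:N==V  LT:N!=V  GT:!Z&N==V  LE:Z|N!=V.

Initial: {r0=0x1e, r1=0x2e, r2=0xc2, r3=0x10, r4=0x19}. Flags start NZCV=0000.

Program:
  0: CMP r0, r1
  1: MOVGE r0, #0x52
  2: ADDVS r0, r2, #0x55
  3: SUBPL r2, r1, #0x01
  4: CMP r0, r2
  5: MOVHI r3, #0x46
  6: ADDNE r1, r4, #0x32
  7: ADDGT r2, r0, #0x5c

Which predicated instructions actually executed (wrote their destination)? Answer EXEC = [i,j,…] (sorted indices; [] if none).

0: ✓ CMP  NZCV=1000
1: · MOVGE
2: · ADDVS
3: · SUBPL
4: ✓ CMP  NZCV=0000
5: · MOVHI
6: ✓ ADDNE  r1←0x4b
7: ✓ ADDGT  r2←0x7a

EXEC = [6,7]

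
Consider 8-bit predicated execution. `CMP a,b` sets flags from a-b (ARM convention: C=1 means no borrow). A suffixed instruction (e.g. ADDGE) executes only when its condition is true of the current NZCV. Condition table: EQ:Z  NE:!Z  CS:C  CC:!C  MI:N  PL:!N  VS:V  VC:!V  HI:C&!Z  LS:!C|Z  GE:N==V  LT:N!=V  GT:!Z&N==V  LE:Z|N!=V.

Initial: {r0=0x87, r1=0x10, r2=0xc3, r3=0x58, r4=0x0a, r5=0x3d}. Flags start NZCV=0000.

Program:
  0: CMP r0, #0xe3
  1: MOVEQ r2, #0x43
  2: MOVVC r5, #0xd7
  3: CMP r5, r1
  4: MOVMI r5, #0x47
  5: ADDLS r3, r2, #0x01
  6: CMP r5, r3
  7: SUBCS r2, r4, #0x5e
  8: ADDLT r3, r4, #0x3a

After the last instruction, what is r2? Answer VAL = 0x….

[0] flags=1000 → (cmp)
[1] flags=1000 EQ?F → skip
[2] flags=1000 VC?T → r5=0xd7
[3] flags=1010 → (cmp)
[4] flags=1010 MI?T → r5=0x47
[5] flags=1010 LS?F → skip
[6] flags=1000 → (cmp)
[7] flags=1000 CS?F → skip
[8] flags=1000 LT?T → r3=0x44

VAL = 0xc3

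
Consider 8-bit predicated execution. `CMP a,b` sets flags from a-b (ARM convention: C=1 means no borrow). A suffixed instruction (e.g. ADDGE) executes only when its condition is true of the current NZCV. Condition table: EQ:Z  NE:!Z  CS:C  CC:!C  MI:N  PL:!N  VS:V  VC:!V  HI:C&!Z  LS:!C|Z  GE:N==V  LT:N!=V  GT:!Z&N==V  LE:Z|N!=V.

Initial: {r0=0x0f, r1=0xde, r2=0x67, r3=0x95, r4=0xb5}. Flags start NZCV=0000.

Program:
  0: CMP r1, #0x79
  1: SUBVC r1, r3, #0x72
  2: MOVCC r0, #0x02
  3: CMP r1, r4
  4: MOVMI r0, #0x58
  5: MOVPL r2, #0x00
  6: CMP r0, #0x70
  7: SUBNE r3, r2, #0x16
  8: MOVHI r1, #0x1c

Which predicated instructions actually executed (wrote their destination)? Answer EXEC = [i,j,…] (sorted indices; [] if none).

EXEC = [5,7]

0: ✓ CMP  NZCV=0011
1: · SUBVC
2: · MOVCC
3: ✓ CMP  NZCV=0010
4: · MOVMI
5: ✓ MOVPL  r2←0x00
6: ✓ CMP  NZCV=1000
7: ✓ SUBNE  r3←0xea
8: · MOVHI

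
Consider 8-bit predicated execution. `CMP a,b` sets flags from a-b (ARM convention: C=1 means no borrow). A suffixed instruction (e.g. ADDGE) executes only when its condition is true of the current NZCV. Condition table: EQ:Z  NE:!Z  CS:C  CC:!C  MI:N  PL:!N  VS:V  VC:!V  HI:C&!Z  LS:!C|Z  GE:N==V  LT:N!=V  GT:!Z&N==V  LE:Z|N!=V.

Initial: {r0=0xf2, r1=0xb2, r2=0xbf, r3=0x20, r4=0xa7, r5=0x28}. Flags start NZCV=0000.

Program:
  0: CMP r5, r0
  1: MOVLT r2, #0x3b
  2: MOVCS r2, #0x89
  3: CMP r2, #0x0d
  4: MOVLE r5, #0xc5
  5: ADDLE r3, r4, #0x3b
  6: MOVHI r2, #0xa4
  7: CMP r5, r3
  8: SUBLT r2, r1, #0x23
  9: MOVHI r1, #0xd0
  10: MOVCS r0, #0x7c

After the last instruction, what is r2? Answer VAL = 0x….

VAL = 0x8f

[0] flags=0000 → (cmp)
[1] flags=0000 LT?F → skip
[2] flags=0000 CS?F → skip
[3] flags=1010 → (cmp)
[4] flags=1010 LE?T → r5=0xc5
[5] flags=1010 LE?T → r3=0xe2
[6] flags=1010 HI?T → r2=0xa4
[7] flags=1000 → (cmp)
[8] flags=1000 LT?T → r2=0x8f
[9] flags=1000 HI?F → skip
[10] flags=1000 CS?F → skip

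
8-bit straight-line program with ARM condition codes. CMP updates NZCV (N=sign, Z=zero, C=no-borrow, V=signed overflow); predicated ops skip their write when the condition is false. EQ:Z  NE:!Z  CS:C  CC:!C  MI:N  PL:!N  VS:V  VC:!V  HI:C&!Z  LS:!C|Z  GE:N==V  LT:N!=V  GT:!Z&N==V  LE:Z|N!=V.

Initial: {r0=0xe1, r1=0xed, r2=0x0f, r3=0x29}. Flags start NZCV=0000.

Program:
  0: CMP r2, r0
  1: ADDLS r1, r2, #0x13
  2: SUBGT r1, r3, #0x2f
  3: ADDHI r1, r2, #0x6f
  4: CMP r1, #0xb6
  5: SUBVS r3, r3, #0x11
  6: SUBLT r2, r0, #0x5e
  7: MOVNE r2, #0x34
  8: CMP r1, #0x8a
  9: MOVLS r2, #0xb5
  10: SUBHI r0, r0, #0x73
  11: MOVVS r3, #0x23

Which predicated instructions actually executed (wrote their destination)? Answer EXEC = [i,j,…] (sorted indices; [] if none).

0: ✓ CMP  NZCV=0000
1: ✓ ADDLS  r1←0x22
2: ✓ SUBGT  r1←0xfa
3: · ADDHI
4: ✓ CMP  NZCV=0010
5: · SUBVS
6: · SUBLT
7: ✓ MOVNE  r2←0x34
8: ✓ CMP  NZCV=0010
9: · MOVLS
10: ✓ SUBHI  r0←0x6e
11: · MOVVS

EXEC = [1,2,7,10]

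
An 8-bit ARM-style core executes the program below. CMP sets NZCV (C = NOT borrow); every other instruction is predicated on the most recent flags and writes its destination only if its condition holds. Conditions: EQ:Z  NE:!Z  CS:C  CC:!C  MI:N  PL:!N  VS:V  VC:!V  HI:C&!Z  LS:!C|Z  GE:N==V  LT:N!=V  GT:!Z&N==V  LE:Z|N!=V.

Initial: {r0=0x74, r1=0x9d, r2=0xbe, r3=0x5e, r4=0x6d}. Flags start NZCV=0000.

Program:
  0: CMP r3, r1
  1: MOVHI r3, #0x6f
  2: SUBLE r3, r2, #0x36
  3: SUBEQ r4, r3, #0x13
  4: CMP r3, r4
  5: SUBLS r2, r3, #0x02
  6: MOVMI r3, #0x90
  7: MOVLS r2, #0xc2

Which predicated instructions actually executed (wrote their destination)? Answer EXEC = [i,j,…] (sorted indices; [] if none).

0: ✓ CMP  NZCV=1001
1: · MOVHI
2: · SUBLE
3: · SUBEQ
4: ✓ CMP  NZCV=1000
5: ✓ SUBLS  r2←0x5c
6: ✓ MOVMI  r3←0x90
7: ✓ MOVLS  r2←0xc2

EXEC = [5,6,7]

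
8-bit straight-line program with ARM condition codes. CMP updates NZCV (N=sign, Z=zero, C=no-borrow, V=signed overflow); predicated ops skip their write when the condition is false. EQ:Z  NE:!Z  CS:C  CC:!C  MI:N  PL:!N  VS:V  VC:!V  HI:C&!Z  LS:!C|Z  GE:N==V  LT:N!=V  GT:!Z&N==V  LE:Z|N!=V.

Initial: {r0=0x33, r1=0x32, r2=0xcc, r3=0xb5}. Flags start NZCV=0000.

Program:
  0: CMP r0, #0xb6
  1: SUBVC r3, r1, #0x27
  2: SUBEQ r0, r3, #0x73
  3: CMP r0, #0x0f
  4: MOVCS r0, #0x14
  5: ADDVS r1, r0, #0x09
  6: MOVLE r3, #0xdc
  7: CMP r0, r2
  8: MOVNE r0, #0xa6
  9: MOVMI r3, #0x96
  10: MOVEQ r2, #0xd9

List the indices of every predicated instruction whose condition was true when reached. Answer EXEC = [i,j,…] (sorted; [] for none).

EXEC = [1,4,8]

[0] flags=0000 → (cmp)
[1] flags=0000 VC?T → r3=0x0b
[2] flags=0000 EQ?F → skip
[3] flags=0010 → (cmp)
[4] flags=0010 CS?T → r0=0x14
[5] flags=0010 VS?F → skip
[6] flags=0010 LE?F → skip
[7] flags=0000 → (cmp)
[8] flags=0000 NE?T → r0=0xa6
[9] flags=0000 MI?F → skip
[10] flags=0000 EQ?F → skip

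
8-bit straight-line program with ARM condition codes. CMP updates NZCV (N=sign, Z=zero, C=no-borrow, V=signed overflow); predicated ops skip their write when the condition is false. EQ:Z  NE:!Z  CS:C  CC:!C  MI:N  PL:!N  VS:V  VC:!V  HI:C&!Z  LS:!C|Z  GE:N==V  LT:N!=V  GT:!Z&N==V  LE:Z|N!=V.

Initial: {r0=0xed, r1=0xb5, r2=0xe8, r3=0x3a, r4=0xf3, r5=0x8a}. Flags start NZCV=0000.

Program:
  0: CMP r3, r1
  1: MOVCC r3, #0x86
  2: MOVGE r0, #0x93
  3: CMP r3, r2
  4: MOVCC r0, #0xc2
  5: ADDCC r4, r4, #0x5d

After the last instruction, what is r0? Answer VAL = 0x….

VAL = 0xc2

[0] flags=1001 → (cmp)
[1] flags=1001 CC?T → r3=0x86
[2] flags=1001 GE?T → r0=0x93
[3] flags=1000 → (cmp)
[4] flags=1000 CC?T → r0=0xc2
[5] flags=1000 CC?T → r4=0x50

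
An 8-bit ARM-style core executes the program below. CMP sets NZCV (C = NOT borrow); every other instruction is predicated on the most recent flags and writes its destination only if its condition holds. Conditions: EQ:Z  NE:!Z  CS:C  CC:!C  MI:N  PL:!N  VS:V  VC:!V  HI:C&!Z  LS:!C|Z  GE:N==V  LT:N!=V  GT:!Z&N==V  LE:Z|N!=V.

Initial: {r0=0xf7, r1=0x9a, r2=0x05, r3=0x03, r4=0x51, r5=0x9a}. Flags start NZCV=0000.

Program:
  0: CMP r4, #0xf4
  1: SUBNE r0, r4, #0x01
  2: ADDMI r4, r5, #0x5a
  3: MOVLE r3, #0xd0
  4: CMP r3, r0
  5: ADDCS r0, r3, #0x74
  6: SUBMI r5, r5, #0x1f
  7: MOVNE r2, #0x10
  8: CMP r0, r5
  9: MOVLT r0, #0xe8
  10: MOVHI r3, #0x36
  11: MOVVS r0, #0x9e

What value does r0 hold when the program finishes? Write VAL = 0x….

VAL = 0xe8

0: ✓ CMP  NZCV=0000
1: ✓ SUBNE  r0←0x50
2: · ADDMI
3: · MOVLE
4: ✓ CMP  NZCV=1000
5: · ADDCS
6: ✓ SUBMI  r5←0x7b
7: ✓ MOVNE  r2←0x10
8: ✓ CMP  NZCV=1000
9: ✓ MOVLT  r0←0xe8
10: · MOVHI
11: · MOVVS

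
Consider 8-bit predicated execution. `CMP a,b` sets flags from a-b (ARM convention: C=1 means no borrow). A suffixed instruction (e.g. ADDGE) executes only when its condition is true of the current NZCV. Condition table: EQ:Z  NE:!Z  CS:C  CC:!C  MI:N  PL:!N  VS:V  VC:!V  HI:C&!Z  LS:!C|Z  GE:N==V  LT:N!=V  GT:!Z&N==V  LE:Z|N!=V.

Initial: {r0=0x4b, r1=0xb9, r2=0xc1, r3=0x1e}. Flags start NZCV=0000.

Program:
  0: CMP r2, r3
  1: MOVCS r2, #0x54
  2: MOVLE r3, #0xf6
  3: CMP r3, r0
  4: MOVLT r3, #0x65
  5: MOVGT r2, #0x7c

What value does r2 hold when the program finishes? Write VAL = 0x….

VAL = 0x54

0: ✓ CMP  NZCV=1010
1: ✓ MOVCS  r2←0x54
2: ✓ MOVLE  r3←0xf6
3: ✓ CMP  NZCV=1010
4: ✓ MOVLT  r3←0x65
5: · MOVGT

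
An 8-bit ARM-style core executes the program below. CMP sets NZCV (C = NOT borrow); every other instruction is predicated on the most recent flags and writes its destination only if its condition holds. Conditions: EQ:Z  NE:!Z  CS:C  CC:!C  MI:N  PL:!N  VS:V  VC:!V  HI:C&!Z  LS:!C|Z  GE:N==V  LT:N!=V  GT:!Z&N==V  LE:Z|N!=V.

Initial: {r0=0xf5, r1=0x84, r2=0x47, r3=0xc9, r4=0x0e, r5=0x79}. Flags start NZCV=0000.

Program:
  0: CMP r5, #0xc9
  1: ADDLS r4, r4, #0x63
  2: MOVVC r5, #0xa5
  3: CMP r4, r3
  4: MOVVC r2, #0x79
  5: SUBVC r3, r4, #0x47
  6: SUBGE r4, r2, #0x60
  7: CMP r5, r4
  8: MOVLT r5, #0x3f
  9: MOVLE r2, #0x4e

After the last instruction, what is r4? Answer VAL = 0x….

VAL = 0xe7

0: ✓ CMP  NZCV=1001
1: ✓ ADDLS  r4←0x71
2: · MOVVC
3: ✓ CMP  NZCV=1001
4: · MOVVC
5: · SUBVC
6: ✓ SUBGE  r4←0xe7
7: ✓ CMP  NZCV=1001
8: · MOVLT
9: · MOVLE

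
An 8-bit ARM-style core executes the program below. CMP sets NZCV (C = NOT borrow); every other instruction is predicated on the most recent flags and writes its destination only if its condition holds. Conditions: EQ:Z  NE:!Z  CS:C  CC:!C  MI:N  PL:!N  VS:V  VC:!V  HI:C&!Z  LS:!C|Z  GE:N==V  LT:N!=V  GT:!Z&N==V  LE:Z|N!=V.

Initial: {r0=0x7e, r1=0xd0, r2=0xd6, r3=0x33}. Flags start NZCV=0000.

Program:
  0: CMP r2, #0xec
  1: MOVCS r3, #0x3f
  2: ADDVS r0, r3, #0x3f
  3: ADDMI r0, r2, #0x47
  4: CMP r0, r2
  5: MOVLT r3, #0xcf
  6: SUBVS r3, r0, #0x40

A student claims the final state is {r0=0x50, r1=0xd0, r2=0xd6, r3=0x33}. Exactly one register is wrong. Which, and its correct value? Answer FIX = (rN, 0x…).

FIX = (r0, 0x1d)

0: ✓ CMP  NZCV=1000
1: · MOVCS
2: · ADDVS
3: ✓ ADDMI  r0←0x1d
4: ✓ CMP  NZCV=0000
5: · MOVLT
6: · SUBVS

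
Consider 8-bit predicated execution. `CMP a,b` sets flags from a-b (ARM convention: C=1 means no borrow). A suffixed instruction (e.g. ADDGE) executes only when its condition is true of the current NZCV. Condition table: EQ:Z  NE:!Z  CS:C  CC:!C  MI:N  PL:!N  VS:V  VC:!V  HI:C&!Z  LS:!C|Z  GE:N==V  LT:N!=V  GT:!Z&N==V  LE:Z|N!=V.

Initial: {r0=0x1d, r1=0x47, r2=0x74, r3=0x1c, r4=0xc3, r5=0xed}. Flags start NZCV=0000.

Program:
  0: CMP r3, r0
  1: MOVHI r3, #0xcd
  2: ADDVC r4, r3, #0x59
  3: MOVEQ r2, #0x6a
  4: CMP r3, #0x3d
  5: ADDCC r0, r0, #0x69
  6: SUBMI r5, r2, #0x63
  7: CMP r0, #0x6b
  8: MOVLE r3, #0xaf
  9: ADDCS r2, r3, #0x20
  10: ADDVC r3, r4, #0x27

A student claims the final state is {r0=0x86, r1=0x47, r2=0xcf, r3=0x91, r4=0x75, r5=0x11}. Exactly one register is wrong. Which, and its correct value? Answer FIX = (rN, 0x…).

FIX = (r3, 0xaf)

0: ✓ CMP  NZCV=1000
1: · MOVHI
2: ✓ ADDVC  r4←0x75
3: · MOVEQ
4: ✓ CMP  NZCV=1000
5: ✓ ADDCC  r0←0x86
6: ✓ SUBMI  r5←0x11
7: ✓ CMP  NZCV=0011
8: ✓ MOVLE  r3←0xaf
9: ✓ ADDCS  r2←0xcf
10: · ADDVC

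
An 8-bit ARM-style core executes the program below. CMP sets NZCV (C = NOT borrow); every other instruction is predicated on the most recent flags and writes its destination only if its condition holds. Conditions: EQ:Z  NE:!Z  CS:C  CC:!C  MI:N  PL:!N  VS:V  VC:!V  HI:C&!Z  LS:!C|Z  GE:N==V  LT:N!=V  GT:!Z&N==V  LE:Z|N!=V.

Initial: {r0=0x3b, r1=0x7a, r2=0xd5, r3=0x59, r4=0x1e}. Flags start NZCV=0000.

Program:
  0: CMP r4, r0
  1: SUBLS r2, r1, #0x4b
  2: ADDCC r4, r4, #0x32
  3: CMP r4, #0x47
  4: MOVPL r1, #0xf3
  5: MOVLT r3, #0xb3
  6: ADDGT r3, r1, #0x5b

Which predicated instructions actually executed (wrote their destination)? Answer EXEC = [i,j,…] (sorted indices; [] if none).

EXEC = [1,2,4,6]

[0] flags=1000 → (cmp)
[1] flags=1000 LS?T → r2=0x2f
[2] flags=1000 CC?T → r4=0x50
[3] flags=0010 → (cmp)
[4] flags=0010 PL?T → r1=0xf3
[5] flags=0010 LT?F → skip
[6] flags=0010 GT?T → r3=0x4e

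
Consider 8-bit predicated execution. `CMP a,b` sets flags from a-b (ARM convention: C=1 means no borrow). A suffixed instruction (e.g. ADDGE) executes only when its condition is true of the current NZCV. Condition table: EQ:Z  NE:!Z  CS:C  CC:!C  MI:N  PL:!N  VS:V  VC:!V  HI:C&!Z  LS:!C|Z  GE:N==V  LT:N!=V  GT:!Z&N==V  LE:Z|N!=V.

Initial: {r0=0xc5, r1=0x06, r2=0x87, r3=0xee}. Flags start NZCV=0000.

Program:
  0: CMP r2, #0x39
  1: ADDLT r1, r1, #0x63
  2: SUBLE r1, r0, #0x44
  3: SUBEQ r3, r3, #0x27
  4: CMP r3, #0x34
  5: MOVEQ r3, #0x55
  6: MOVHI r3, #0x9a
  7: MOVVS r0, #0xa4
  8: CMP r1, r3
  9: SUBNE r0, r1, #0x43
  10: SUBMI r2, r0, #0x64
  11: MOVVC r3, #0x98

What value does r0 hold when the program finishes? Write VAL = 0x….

VAL = 0x3e

[0] flags=0011 → (cmp)
[1] flags=0011 LT?T → r1=0x69
[2] flags=0011 LE?T → r1=0x81
[3] flags=0011 EQ?F → skip
[4] flags=1010 → (cmp)
[5] flags=1010 EQ?F → skip
[6] flags=1010 HI?T → r3=0x9a
[7] flags=1010 VS?F → skip
[8] flags=1000 → (cmp)
[9] flags=1000 NE?T → r0=0x3e
[10] flags=1000 MI?T → r2=0xda
[11] flags=1000 VC?T → r3=0x98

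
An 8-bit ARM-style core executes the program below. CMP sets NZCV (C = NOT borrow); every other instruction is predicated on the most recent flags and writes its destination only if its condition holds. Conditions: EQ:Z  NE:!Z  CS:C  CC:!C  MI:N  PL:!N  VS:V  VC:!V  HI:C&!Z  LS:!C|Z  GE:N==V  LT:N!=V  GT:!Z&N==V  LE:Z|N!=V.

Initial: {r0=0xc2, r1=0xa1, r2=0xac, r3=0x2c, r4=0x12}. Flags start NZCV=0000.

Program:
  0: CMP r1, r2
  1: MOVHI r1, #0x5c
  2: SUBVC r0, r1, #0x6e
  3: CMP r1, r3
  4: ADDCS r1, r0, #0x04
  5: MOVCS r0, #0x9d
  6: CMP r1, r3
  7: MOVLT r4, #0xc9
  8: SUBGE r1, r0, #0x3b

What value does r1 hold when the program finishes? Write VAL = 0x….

0: ✓ CMP  NZCV=1000
1: · MOVHI
2: ✓ SUBVC  r0←0x33
3: ✓ CMP  NZCV=0011
4: ✓ ADDCS  r1←0x37
5: ✓ MOVCS  r0←0x9d
6: ✓ CMP  NZCV=0010
7: · MOVLT
8: ✓ SUBGE  r1←0x62

VAL = 0x62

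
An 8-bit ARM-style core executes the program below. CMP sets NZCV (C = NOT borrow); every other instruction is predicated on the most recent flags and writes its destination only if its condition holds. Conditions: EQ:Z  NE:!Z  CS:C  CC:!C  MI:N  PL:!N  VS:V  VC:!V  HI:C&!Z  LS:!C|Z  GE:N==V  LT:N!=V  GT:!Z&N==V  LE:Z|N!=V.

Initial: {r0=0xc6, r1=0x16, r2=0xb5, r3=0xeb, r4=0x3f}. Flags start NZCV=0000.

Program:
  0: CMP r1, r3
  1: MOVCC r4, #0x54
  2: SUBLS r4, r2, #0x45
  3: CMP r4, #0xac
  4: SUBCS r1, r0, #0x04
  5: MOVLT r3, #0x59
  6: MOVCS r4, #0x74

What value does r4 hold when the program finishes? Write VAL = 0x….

[0] flags=0000 → (cmp)
[1] flags=0000 CC?T → r4=0x54
[2] flags=0000 LS?T → r4=0x70
[3] flags=1001 → (cmp)
[4] flags=1001 CS?F → skip
[5] flags=1001 LT?F → skip
[6] flags=1001 CS?F → skip

VAL = 0x70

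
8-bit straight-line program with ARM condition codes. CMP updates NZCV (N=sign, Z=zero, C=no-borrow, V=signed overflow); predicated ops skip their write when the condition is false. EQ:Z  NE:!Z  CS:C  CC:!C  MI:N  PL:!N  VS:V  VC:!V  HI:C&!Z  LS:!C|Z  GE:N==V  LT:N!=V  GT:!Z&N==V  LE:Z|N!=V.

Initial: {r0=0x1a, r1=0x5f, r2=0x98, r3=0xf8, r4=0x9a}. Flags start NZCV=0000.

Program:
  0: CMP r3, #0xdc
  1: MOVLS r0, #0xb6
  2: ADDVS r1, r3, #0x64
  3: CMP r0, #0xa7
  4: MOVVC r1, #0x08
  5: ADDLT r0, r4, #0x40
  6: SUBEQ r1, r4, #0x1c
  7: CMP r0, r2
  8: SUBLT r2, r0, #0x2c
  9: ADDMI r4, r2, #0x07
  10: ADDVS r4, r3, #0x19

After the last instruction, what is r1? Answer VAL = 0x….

VAL = 0x08

0: ✓ CMP  NZCV=0010
1: · MOVLS
2: · ADDVS
3: ✓ CMP  NZCV=0000
4: ✓ MOVVC  r1←0x08
5: · ADDLT
6: · SUBEQ
7: ✓ CMP  NZCV=1001
8: · SUBLT
9: ✓ ADDMI  r4←0x9f
10: ✓ ADDVS  r4←0x11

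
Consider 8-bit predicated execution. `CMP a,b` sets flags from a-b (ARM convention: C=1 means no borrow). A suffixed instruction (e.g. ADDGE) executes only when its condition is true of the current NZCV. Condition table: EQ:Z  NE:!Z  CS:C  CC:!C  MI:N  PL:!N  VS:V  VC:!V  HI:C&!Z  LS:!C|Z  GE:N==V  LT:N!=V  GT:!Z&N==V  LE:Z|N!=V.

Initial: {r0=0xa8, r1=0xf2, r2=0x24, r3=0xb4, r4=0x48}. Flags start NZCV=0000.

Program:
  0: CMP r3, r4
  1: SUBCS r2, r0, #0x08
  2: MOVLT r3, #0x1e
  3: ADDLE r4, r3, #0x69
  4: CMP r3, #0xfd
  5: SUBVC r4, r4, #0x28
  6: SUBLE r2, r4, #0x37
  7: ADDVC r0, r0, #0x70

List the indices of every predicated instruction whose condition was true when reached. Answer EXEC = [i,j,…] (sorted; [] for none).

EXEC = [1,2,3,5,7]

0: ✓ CMP  NZCV=0011
1: ✓ SUBCS  r2←0xa0
2: ✓ MOVLT  r3←0x1e
3: ✓ ADDLE  r4←0x87
4: ✓ CMP  NZCV=0000
5: ✓ SUBVC  r4←0x5f
6: · SUBLE
7: ✓ ADDVC  r0←0x18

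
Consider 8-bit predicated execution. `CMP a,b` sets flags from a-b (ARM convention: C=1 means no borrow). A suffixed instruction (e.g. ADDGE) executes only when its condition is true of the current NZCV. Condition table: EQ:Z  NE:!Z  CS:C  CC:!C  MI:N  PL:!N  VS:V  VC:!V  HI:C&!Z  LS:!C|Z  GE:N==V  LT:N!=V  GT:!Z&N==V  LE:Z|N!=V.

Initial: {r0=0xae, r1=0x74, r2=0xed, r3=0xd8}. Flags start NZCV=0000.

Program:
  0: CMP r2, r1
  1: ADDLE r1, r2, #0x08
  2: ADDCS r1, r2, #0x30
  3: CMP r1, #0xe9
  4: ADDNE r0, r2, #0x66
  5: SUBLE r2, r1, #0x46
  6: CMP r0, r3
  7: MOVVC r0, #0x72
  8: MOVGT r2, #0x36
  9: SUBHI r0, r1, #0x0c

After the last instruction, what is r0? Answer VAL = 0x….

0: ✓ CMP  NZCV=0011
1: ✓ ADDLE  r1←0xf5
2: ✓ ADDCS  r1←0x1d
3: ✓ CMP  NZCV=0000
4: ✓ ADDNE  r0←0x53
5: · SUBLE
6: ✓ CMP  NZCV=0000
7: ✓ MOVVC  r0←0x72
8: ✓ MOVGT  r2←0x36
9: · SUBHI

VAL = 0x72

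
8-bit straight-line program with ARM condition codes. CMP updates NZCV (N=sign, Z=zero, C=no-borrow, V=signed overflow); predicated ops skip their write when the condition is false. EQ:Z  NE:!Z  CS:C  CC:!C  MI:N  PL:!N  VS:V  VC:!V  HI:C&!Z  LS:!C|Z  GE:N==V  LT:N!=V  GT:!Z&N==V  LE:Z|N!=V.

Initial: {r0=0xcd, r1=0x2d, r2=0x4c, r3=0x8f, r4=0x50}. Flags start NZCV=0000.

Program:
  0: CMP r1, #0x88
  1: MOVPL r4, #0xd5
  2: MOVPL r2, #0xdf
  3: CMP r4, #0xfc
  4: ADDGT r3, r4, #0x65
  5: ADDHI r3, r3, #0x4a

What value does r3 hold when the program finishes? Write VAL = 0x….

VAL = 0xb5

0: ✓ CMP  NZCV=1001
1: · MOVPL
2: · MOVPL
3: ✓ CMP  NZCV=0000
4: ✓ ADDGT  r3←0xb5
5: · ADDHI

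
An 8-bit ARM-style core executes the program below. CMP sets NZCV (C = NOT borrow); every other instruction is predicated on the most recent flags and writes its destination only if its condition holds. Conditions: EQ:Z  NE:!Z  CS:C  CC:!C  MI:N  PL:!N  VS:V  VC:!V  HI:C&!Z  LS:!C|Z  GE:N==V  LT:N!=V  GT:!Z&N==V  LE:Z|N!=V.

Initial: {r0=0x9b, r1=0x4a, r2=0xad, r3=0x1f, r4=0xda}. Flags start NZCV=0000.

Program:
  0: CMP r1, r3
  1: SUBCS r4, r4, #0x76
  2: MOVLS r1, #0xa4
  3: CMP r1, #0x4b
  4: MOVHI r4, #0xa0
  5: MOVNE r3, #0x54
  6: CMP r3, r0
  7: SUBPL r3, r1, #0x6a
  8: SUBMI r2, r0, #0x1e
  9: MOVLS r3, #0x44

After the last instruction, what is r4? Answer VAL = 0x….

VAL = 0x64

[0] flags=0010 → (cmp)
[1] flags=0010 CS?T → r4=0x64
[2] flags=0010 LS?F → skip
[3] flags=1000 → (cmp)
[4] flags=1000 HI?F → skip
[5] flags=1000 NE?T → r3=0x54
[6] flags=1001 → (cmp)
[7] flags=1001 PL?F → skip
[8] flags=1001 MI?T → r2=0x7d
[9] flags=1001 LS?T → r3=0x44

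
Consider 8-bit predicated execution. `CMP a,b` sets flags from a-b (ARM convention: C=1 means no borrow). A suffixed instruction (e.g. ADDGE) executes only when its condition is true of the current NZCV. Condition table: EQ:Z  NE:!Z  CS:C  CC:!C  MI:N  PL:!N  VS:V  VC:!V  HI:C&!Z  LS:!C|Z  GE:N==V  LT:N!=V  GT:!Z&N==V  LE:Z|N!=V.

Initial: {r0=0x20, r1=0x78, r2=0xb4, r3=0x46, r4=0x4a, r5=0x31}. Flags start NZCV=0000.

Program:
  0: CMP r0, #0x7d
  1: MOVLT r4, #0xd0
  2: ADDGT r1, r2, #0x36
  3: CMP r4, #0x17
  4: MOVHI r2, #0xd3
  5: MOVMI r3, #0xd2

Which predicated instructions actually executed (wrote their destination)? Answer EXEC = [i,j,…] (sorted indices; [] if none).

EXEC = [1,4,5]

[0] flags=1000 → (cmp)
[1] flags=1000 LT?T → r4=0xd0
[2] flags=1000 GT?F → skip
[3] flags=1010 → (cmp)
[4] flags=1010 HI?T → r2=0xd3
[5] flags=1010 MI?T → r3=0xd2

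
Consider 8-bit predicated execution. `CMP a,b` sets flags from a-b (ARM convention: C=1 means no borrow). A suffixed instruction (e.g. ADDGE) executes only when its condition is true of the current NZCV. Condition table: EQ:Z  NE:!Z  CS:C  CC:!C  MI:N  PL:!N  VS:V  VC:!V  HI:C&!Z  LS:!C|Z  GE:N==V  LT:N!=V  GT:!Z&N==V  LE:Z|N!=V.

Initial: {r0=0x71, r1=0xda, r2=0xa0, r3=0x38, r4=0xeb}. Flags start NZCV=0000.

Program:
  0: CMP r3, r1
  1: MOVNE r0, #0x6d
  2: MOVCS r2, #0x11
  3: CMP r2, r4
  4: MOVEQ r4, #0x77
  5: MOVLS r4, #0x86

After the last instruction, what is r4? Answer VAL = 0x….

0: ✓ CMP  NZCV=0000
1: ✓ MOVNE  r0←0x6d
2: · MOVCS
3: ✓ CMP  NZCV=1000
4: · MOVEQ
5: ✓ MOVLS  r4←0x86

VAL = 0x86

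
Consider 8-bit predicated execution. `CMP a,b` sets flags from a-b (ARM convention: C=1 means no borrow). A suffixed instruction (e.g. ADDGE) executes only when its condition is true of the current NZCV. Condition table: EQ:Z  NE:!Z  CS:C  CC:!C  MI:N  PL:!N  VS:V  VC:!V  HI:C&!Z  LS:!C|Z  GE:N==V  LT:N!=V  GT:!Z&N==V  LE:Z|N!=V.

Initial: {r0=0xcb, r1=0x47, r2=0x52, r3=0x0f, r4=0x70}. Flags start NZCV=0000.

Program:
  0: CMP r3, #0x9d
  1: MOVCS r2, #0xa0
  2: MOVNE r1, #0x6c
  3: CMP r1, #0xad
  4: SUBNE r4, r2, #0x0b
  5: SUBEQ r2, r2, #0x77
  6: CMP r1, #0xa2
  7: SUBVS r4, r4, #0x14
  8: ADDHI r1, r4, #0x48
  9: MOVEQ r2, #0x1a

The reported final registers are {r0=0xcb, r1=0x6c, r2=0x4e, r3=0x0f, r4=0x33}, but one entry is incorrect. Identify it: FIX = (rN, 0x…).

0: ✓ CMP  NZCV=0000
1: · MOVCS
2: ✓ MOVNE  r1←0x6c
3: ✓ CMP  NZCV=1001
4: ✓ SUBNE  r4←0x47
5: · SUBEQ
6: ✓ CMP  NZCV=1001
7: ✓ SUBVS  r4←0x33
8: · ADDHI
9: · MOVEQ

FIX = (r2, 0x52)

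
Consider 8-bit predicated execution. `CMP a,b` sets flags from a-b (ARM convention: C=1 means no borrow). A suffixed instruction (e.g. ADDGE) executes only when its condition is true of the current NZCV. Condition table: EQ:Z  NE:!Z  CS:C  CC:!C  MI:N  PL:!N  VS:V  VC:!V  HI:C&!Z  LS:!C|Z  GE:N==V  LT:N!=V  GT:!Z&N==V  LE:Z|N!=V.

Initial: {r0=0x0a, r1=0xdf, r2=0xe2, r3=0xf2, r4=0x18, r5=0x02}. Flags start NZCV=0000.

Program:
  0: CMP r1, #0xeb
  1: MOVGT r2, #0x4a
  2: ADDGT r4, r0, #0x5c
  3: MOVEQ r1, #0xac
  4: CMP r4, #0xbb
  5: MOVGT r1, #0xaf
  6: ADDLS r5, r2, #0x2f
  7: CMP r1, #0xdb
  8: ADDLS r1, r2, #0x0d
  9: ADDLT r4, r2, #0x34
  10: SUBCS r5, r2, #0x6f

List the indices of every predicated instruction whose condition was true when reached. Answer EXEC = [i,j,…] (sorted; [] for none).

EXEC = [5,6,8,9]

0: ✓ CMP  NZCV=1000
1: · MOVGT
2: · ADDGT
3: · MOVEQ
4: ✓ CMP  NZCV=0000
5: ✓ MOVGT  r1←0xaf
6: ✓ ADDLS  r5←0x11
7: ✓ CMP  NZCV=1000
8: ✓ ADDLS  r1←0xef
9: ✓ ADDLT  r4←0x16
10: · SUBCS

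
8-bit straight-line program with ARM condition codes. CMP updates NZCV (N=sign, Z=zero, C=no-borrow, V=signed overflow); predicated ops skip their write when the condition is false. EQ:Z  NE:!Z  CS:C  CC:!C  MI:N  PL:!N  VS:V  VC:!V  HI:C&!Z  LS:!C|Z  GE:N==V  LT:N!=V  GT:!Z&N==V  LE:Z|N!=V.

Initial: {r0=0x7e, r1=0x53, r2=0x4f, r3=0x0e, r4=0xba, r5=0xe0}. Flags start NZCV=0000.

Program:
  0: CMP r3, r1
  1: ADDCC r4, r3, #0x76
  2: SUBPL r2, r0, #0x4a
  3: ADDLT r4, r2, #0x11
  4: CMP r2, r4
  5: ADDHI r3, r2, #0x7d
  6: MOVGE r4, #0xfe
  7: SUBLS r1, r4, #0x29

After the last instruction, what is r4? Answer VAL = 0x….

[0] flags=1000 → (cmp)
[1] flags=1000 CC?T → r4=0x84
[2] flags=1000 PL?F → skip
[3] flags=1000 LT?T → r4=0x60
[4] flags=1000 → (cmp)
[5] flags=1000 HI?F → skip
[6] flags=1000 GE?F → skip
[7] flags=1000 LS?T → r1=0x37

VAL = 0x60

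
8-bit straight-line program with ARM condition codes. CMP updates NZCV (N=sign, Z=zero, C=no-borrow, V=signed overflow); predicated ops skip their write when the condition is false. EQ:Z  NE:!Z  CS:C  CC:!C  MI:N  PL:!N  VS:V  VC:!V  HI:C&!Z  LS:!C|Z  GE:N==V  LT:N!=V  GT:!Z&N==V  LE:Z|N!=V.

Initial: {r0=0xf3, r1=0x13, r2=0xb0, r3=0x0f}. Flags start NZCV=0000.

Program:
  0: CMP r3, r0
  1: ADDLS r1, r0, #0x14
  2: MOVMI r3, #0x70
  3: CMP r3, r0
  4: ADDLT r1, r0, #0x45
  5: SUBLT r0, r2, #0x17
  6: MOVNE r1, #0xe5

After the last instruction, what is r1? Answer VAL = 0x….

0: ✓ CMP  NZCV=0000
1: ✓ ADDLS  r1←0x07
2: · MOVMI
3: ✓ CMP  NZCV=0000
4: · ADDLT
5: · SUBLT
6: ✓ MOVNE  r1←0xe5

VAL = 0xe5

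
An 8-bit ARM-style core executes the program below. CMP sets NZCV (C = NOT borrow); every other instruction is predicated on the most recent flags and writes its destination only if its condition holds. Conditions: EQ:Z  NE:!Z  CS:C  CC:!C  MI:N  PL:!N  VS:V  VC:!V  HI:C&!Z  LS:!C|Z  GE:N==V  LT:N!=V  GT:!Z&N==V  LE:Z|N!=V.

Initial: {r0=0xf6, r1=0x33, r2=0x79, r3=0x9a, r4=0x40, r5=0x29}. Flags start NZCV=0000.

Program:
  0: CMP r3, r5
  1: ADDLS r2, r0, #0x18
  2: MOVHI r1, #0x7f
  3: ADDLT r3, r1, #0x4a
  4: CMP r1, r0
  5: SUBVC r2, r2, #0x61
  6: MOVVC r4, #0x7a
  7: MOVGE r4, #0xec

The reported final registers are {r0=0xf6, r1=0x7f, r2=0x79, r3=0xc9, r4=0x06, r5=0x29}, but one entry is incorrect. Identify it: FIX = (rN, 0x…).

0: ✓ CMP  NZCV=0011
1: · ADDLS
2: ✓ MOVHI  r1←0x7f
3: ✓ ADDLT  r3←0xc9
4: ✓ CMP  NZCV=1001
5: · SUBVC
6: · MOVVC
7: ✓ MOVGE  r4←0xec

FIX = (r4, 0xec)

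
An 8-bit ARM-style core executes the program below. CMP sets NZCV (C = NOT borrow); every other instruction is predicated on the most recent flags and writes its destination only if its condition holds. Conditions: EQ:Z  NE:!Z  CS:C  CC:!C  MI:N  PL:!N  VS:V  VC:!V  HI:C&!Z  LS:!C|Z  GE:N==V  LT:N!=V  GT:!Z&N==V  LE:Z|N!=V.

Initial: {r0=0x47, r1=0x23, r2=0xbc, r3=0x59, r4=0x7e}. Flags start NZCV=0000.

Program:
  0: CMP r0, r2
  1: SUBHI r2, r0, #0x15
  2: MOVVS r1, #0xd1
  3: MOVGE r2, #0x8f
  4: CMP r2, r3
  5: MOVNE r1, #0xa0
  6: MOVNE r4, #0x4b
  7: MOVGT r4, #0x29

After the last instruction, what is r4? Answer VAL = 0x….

VAL = 0x4b

0: ✓ CMP  NZCV=1001
1: · SUBHI
2: ✓ MOVVS  r1←0xd1
3: ✓ MOVGE  r2←0x8f
4: ✓ CMP  NZCV=0011
5: ✓ MOVNE  r1←0xa0
6: ✓ MOVNE  r4←0x4b
7: · MOVGT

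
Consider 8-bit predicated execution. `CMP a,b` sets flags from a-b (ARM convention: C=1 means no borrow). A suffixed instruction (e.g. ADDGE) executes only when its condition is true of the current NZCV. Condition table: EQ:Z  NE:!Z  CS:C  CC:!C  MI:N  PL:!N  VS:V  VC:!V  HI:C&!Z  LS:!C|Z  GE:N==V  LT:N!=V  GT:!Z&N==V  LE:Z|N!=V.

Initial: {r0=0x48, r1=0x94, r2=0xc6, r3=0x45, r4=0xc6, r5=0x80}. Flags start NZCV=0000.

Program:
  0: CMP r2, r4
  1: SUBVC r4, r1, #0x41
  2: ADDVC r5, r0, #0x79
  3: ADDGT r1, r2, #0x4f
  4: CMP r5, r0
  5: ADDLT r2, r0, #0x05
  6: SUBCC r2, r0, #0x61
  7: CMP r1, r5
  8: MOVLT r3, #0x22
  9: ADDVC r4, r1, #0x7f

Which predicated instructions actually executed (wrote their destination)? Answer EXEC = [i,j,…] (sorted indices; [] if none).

EXEC = [1,2,5,8,9]

[0] flags=0110 → (cmp)
[1] flags=0110 VC?T → r4=0x53
[2] flags=0110 VC?T → r5=0xc1
[3] flags=0110 GT?F → skip
[4] flags=0011 → (cmp)
[5] flags=0011 LT?T → r2=0x4d
[6] flags=0011 CC?F → skip
[7] flags=1000 → (cmp)
[8] flags=1000 LT?T → r3=0x22
[9] flags=1000 VC?T → r4=0x13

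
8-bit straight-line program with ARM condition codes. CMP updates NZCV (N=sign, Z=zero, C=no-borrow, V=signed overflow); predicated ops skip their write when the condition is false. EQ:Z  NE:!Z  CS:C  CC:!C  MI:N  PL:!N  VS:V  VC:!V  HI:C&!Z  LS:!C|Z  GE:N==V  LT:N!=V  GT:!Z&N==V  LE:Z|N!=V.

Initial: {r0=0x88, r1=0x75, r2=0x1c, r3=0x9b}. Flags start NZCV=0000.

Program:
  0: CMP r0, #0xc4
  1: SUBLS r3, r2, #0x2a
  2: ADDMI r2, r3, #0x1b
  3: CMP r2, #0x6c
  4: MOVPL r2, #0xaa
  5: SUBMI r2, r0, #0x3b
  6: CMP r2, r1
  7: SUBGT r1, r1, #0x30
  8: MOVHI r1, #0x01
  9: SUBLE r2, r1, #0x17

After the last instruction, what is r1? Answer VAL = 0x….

[0] flags=1000 → (cmp)
[1] flags=1000 LS?T → r3=0xf2
[2] flags=1000 MI?T → r2=0x0d
[3] flags=1000 → (cmp)
[4] flags=1000 PL?F → skip
[5] flags=1000 MI?T → r2=0x4d
[6] flags=1000 → (cmp)
[7] flags=1000 GT?F → skip
[8] flags=1000 HI?F → skip
[9] flags=1000 LE?T → r2=0x5e

VAL = 0x75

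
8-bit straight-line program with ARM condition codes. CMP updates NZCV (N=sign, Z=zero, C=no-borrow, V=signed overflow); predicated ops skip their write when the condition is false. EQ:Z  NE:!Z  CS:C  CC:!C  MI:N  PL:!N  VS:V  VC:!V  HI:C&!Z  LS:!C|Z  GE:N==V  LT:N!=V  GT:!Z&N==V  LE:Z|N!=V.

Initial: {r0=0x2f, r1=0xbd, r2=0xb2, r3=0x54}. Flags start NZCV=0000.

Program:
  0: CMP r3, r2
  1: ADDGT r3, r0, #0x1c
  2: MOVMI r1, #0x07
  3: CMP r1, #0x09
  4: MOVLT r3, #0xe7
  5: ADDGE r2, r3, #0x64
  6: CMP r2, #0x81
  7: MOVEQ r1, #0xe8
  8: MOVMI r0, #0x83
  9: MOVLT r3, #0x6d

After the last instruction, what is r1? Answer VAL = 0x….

[0] flags=1001 → (cmp)
[1] flags=1001 GT?T → r3=0x4b
[2] flags=1001 MI?T → r1=0x07
[3] flags=1000 → (cmp)
[4] flags=1000 LT?T → r3=0xe7
[5] flags=1000 GE?F → skip
[6] flags=0010 → (cmp)
[7] flags=0010 EQ?F → skip
[8] flags=0010 MI?F → skip
[9] flags=0010 LT?F → skip

VAL = 0x07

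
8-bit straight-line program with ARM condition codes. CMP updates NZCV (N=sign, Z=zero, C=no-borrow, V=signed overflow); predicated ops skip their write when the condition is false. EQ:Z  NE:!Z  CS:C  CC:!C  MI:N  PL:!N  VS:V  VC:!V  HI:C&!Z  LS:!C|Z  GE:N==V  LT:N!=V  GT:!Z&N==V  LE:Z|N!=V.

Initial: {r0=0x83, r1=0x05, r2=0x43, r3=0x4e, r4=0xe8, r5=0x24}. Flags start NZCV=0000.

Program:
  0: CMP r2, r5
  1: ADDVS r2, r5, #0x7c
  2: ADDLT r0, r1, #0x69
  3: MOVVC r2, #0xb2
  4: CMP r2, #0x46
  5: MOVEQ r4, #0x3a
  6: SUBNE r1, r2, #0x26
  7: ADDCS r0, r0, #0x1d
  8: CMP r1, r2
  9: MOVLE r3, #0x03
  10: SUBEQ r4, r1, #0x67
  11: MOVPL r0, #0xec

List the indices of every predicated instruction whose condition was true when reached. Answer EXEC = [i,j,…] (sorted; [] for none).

EXEC = [3,6,7,9]

0: ✓ CMP  NZCV=0010
1: · ADDVS
2: · ADDLT
3: ✓ MOVVC  r2←0xb2
4: ✓ CMP  NZCV=0011
5: · MOVEQ
6: ✓ SUBNE  r1←0x8c
7: ✓ ADDCS  r0←0xa0
8: ✓ CMP  NZCV=1000
9: ✓ MOVLE  r3←0x03
10: · SUBEQ
11: · MOVPL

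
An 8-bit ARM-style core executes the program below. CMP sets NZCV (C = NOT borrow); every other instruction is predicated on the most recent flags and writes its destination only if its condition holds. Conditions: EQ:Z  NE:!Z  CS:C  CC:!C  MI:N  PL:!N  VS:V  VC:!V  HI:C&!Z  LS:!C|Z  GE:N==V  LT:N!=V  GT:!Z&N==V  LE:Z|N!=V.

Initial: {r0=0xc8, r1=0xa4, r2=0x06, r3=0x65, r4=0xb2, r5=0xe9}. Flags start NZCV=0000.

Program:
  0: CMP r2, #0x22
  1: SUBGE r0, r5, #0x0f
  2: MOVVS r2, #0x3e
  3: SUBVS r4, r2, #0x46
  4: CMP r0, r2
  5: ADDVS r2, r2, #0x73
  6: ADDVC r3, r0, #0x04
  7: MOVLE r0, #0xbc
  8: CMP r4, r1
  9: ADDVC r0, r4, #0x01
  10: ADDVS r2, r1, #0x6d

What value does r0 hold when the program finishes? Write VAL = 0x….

VAL = 0xb3

[0] flags=1000 → (cmp)
[1] flags=1000 GE?F → skip
[2] flags=1000 VS?F → skip
[3] flags=1000 VS?F → skip
[4] flags=1010 → (cmp)
[5] flags=1010 VS?F → skip
[6] flags=1010 VC?T → r3=0xcc
[7] flags=1010 LE?T → r0=0xbc
[8] flags=0010 → (cmp)
[9] flags=0010 VC?T → r0=0xb3
[10] flags=0010 VS?F → skip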